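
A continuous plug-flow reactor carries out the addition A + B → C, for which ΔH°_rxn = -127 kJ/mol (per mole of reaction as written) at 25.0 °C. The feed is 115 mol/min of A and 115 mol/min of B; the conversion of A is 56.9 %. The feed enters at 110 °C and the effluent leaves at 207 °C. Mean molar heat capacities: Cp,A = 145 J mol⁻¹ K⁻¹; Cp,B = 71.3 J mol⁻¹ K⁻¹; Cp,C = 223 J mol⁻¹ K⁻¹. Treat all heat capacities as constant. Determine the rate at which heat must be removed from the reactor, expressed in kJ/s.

Q_out = 97.0 kJ/s

Extent of reaction ξ = 0.569 × 115 = 65.435 mol/min
Reaction term: ξ·ΔH°_rxn = 65.435 × -127 = -8310.2 kJ/min
Sensible, feed 110→25 °C: -2114.3 kJ/min
Outlet flows (mol/min): A 49.565, B 49.565, C 65.435
Sensible, products 25→207 °C: 4607 kJ/min
Q = ΔH = -5817.6 kJ/min = -96.96 kW
Heat removed = 96.96 kJ/s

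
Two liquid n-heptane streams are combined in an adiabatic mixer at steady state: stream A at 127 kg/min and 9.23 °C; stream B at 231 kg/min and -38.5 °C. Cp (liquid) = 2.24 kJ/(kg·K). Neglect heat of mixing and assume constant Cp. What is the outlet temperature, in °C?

Energy balance with Q = 0: Σ ṁᵢCp,ᵢ(T_out − Tᵢ) = 0
Σ ṁᵢCp,ᵢTᵢ = 127×2.24×9.23 + 231×2.24×-38.5 = -17296
Σ ṁᵢCp,ᵢ = 127×2.24 + 231×2.24 = 801.92
T_out = -17296 / 801.92 = -21.568 °C

T_out = -21.6 °C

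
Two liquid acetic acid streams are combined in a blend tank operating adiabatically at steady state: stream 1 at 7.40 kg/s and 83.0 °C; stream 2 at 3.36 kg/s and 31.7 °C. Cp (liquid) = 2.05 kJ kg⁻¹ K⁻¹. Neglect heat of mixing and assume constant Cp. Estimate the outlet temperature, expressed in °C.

No heat crosses the boundary, so H_out = H_in.
T_out = Σ ṁᵢCp,ᵢTᵢ / Σ ṁᵢCp,ᵢ
      = 1477.5 / 22.058 = 66.981 °C

T_out = 67.0 °C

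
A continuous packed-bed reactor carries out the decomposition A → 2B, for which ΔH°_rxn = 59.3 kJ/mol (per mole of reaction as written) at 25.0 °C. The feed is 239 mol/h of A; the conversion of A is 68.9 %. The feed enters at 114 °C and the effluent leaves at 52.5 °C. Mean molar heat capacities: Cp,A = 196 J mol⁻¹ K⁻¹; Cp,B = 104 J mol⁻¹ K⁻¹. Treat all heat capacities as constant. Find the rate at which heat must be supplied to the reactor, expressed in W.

Extent of reaction ξ = 0.689 × 239 = 164.67 mol/h
Reaction term: ξ·ΔH°_rxn = 164.67 × 59.3 = 9765 kJ/h
Sensible, feed 114→25 °C: -4169.1 kJ/h
Outlet flows (mol/h): A 74.329, B 329.34
Sensible, products 25→52.5 °C: 1342.6 kJ/h
Q = ΔH = 6938.4 kJ/h = 1.9273 kW
Heat supplied = 1927.3 W

Q_in = 1930 W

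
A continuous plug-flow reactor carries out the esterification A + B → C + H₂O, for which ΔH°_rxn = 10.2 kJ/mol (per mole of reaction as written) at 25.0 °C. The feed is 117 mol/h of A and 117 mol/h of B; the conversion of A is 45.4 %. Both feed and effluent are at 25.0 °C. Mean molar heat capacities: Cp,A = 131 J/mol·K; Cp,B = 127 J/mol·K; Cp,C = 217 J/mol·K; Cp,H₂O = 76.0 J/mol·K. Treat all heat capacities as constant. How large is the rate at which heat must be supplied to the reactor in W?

Q_in = 151 W

Extent of reaction ξ = 0.454 × 117 = 53.118 mol/h
Reaction term: ξ·ΔH°_rxn = 53.118 × 10.2 = 541.8 kJ/h
Q = ΔH = 541.8 kJ/h = 0.1505 kW
Heat supplied = 150.5 W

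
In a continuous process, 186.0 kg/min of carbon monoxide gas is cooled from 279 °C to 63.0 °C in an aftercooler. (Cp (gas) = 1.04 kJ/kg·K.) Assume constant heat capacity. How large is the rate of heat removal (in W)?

Q_c = 696000 W

Q = ṁ·Cp·ΔT = 186.0 × 1.04 × (63.0 − 279) = -41783 kJ/min
Converting: 41783 / 60 s = 696.38 kW
Cooling duty = 696380 W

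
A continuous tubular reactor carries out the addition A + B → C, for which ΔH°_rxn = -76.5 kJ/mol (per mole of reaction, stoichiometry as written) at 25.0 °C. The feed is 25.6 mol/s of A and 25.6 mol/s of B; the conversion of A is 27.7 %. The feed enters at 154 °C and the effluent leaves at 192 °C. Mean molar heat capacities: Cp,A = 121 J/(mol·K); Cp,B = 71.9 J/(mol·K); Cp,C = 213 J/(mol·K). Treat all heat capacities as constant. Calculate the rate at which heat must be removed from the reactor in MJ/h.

Q_out = 1190 MJ/h

Extent of reaction ξ = 0.277 × 25.6 = 7.0912 mol/s
Reaction term: ξ·ΔH°_rxn = 7.0912 × -76.5 = -542.48 kJ/s
Sensible, feed 154→25 °C: -637.03 kJ/s
Outlet flows (mol/s): A 18.509, B 18.509, C 7.0912
Sensible, products 25→192 °C: 848.49 kJ/s
Q = ΔH = -331.02 kJ/s = -331.02 kW
Heat removed = 1191.7 MJ/h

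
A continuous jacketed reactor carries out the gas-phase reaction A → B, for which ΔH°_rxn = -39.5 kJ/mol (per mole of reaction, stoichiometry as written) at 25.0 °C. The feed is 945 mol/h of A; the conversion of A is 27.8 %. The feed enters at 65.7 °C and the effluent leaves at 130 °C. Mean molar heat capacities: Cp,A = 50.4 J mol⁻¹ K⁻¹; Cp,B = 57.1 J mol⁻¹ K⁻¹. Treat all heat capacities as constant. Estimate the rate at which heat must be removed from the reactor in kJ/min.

Q_out = 119 kJ/min

Extent of reaction ξ = 0.278 × 945 = 262.71 mol/h
Reaction term: ξ·ΔH°_rxn = 262.71 × -39.5 = -10377 kJ/h
Sensible, feed 65.7→25 °C: -1938.5 kJ/h
Outlet flows (mol/h): A 682.29, B 262.71
Sensible, products 25→130 °C: 5185.8 kJ/h
Q = ΔH = -7129.7 kJ/h = -1.9805 kW
Heat removed = 118.83 kJ/min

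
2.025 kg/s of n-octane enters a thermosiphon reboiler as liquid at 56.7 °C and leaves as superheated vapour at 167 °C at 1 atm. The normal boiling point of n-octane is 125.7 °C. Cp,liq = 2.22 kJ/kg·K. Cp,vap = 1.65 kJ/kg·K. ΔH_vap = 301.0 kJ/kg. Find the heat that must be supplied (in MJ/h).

Q = 3810 MJ/h

liquid 56.7→125.7 °C: 153.18 kJ/kg
vaporisation at 125.7 °C: 301 kJ/kg
vapour 125.7→167 °C: 68.145 kJ/kg
Δh = 153.18 + 301 + 68.145 = 522.33 kJ/kg
Q = ṁ·Δh = 2.025 kg/s × 522.33 kJ/kg = 1057.7 kJ/s
|Q| = 1057.7 kW = 3807.7 MJ/h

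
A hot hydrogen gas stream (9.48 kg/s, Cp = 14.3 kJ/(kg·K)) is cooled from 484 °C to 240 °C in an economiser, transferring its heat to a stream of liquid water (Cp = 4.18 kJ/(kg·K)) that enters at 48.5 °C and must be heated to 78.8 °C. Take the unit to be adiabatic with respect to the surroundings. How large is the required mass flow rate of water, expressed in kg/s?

Heat released by hot stream: Q = 9.48 × 14.3 × (484 − 240) = 33078 kJ/s
Energy balance on cold side (adiabatic exchanger): Q = ṁ_c·Cp_c·(T_c,out − T_c,in)
ṁ_c = 33078 / [4.18 × (78.8 − 48.5)] = 261.17 kg/s

ṁ_c = 261 kg/s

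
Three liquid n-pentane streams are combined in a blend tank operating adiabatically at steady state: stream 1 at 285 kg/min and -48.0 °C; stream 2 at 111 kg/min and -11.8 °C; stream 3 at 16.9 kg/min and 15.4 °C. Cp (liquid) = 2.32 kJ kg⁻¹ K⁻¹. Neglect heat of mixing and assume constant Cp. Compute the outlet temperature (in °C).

Adiabatic, steady state ⇒ Σ ṁᵢCp,ᵢ(T_out − Tᵢ) = 0
T_out = Σ ṁᵢCp,ᵢTᵢ / Σ ṁᵢCp,ᵢ
      = -34173 / 957.93 = -35.673 °C

T_out = -35.7 °C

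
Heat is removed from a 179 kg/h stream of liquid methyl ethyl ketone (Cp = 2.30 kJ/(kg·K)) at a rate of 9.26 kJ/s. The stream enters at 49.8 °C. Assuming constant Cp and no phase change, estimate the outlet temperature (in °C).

T_out = -31.2 °C

Q = 9.26 kJ/s = 33336 kJ/h
ΔT = Q/(ṁ·Cp) = 33336/(179×2.30) = 80.972 K
T_out = 49.8 − 80.972 = -31.172 °C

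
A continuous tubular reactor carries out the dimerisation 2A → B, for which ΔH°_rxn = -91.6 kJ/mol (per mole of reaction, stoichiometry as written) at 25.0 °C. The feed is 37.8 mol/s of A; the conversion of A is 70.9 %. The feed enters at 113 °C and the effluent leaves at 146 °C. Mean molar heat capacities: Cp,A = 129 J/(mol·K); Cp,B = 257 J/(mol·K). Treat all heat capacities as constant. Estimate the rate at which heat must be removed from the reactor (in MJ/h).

Extent of reaction ξ = 0.709 × 37.8 / 2 = 13.4 mol/s
Reaction term: ξ·ΔH°_rxn = 13.4 × -91.6 = -1227.4 kJ/s
Sensible, feed 113→25 °C: -429.11 kJ/s
Outlet flows (mol/s): A 11, B 13.4
Sensible, products 25→146 °C: 588.4 kJ/s
Q = ΔH = -1068.2 kJ/s = -1068.2 kW
Heat removed = 3845.4 MJ/h

Q_out = 3850 MJ/h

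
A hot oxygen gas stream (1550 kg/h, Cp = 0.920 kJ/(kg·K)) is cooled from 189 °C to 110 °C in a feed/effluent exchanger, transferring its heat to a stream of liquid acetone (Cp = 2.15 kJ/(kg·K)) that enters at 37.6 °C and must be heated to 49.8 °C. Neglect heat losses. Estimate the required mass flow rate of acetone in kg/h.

ṁ_c = 4290 kg/h

Heat released by hot stream: Q = 1550 × 0.920 × (189 − 110) = 112650 kJ/h
Energy balance on cold side (adiabatic exchanger): Q = ṁ_c·Cp_c·(T_c,out − T_c,in)
ṁ_c = 112650 / [2.15 × (49.8 − 37.6)] = 4294.9 kg/h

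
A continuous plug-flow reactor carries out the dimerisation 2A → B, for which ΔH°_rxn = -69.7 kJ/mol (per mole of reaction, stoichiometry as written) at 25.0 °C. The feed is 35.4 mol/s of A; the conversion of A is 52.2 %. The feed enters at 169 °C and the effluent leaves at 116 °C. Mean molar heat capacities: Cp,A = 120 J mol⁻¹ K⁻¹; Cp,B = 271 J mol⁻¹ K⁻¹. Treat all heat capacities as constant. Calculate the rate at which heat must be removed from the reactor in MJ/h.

Extent of reaction ξ = 0.522 × 35.4 / 2 = 9.2394 mol/s
Reaction term: ξ·ΔH°_rxn = 9.2394 × -69.7 = -643.99 kJ/s
Sensible, feed 169→25 °C: -611.71 kJ/s
Outlet flows (mol/s): A 16.921, B 9.2394
Sensible, products 25→116 °C: 412.63 kJ/s
Q = ΔH = -843.07 kJ/s = -843.07 kW
Heat removed = 3035 MJ/h

Q_out = 3040 MJ/h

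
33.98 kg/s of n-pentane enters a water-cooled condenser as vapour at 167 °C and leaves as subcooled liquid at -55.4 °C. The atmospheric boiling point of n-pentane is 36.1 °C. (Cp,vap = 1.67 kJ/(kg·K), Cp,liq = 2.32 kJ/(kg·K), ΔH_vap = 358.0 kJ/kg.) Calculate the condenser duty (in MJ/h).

Q_c = 96500 MJ/h

vapour 167→36.1 °C: -218.6 kJ/kg
condensation at 36.1 °C: -358 kJ/kg
liquid 36.1→-55.4 °C: -212.28 kJ/kg
Δh = -218.6 + -358 + -212.28 = -788.88 kJ/kg
Q = ṁ·Δh = 33.98 kg/s × -788.88 kJ/kg = -26806 kJ/s
|Q| = 26806 kW = 96502 MJ/h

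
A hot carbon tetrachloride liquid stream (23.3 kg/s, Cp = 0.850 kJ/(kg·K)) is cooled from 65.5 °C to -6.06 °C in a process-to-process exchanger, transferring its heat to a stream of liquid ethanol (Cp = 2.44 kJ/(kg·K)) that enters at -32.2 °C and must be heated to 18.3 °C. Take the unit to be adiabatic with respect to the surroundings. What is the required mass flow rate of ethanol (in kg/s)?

Heat released by hot stream: Q = 23.3 × 0.850 × (65.5 − -6.06) = 1417.2 kJ/s
Energy balance on cold side (adiabatic exchanger): Q = ṁ_c·Cp_c·(T_c,out − T_c,in)
ṁ_c = 1417.2 / [2.44 × (18.3 − -32.2)] = 11.502 kg/s

ṁ_c = 11.5 kg/s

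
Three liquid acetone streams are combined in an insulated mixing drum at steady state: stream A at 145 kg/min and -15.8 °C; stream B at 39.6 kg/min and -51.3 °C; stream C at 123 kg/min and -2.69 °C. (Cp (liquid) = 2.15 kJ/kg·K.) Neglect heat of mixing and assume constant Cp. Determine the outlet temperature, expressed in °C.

T_out = -15.1 °C

No heat crosses the boundary, so H_out = H_in.
T_out = Σ ṁᵢCp,ᵢTᵢ / Σ ṁᵢCp,ᵢ
      = -10005 / 661.34 = -15.128 °C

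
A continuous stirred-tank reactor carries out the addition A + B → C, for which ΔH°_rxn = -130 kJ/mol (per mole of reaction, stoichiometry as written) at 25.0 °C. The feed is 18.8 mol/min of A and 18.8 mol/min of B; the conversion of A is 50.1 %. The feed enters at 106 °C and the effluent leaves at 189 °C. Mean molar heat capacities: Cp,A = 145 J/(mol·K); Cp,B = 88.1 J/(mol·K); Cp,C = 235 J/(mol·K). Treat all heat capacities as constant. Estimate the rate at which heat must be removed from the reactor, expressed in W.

Q_out = 14300 W

Extent of reaction ξ = 0.501 × 18.8 = 9.4188 mol/min
Reaction term: ξ·ΔH°_rxn = 9.4188 × -130 = -1224.4 kJ/min
Sensible, feed 106→25 °C: -354.96 kJ/min
Outlet flows (mol/min): A 9.3812, B 9.3812, C 9.4188
Sensible, products 25→189 °C: 721.63 kJ/min
Q = ΔH = -857.78 kJ/min = -14.296 kW
Heat removed = 14296 W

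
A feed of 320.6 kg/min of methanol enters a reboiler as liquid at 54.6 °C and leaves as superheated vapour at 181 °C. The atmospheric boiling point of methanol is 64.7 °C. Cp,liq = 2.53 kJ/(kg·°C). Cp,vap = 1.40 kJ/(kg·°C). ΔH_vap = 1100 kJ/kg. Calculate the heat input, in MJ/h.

Q = 24800 MJ/h

liquid 54.6→64.7 °C: 25.553 kJ/kg
vaporisation at 64.7 °C: 1100 kJ/kg
vapour 64.7→181 °C: 162.82 kJ/kg
Δh = 25.553 + 1100 + 162.82 = 1288.4 kJ/kg
Q = ṁ·Δh = 320.6 kg/min × 1288.4 kJ/kg = 413050 kJ/min
|Q| = 6884.2 kW = 24783 MJ/h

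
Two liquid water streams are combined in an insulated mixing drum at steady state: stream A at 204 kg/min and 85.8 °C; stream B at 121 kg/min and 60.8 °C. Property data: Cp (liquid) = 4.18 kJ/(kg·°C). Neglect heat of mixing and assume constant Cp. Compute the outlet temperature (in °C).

T_out = 76.5 °C

No heat crosses the boundary, so H_out = H_in.
T_out = Σ ṁᵢCp,ᵢTᵢ / Σ ṁᵢCp,ᵢ
      = 103910 / 1358.5 = 76.492 °C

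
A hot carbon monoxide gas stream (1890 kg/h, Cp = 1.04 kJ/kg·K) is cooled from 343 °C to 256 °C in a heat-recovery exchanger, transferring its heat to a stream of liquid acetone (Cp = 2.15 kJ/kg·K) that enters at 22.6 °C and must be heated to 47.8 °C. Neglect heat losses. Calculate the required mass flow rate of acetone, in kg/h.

ṁ_c = 3160 kg/h

Heat released by hot stream: Q = 1890 × 1.04 × (343 − 256) = 171010 kJ/h
Energy balance on cold side (adiabatic exchanger): Q = ṁ_c·Cp_c·(T_c,out − T_c,in)
ṁ_c = 171010 / [2.15 × (47.8 − 22.6)] = 3156.3 kg/h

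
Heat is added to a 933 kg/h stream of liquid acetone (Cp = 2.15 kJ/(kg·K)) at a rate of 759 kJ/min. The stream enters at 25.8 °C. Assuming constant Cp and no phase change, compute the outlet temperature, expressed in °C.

Q = 759 kJ/min = 45540 kJ/h
ΔT = Q/(ṁ·Cp) = 45540/(933×2.15) = 22.702 K
T_out = 25.8 + 22.702 = 48.502 °C

T_out = 48.5 °C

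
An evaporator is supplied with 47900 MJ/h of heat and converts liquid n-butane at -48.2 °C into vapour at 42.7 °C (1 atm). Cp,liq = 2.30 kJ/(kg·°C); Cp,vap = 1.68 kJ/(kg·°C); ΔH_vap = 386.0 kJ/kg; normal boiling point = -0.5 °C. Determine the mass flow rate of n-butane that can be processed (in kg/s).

Δh = 2.30×(-0.5−-48.2) + 386.0 + 1.68×(42.7−-0.5) = 568.29 kJ/kg
Q = 47900 MJ/h = 13306 kJ/s = 13306 kJ/s
ṁ = Q/Δh = 13306 / 568.29 = 23.413 kg/s

ṁ = 23.4 kg/s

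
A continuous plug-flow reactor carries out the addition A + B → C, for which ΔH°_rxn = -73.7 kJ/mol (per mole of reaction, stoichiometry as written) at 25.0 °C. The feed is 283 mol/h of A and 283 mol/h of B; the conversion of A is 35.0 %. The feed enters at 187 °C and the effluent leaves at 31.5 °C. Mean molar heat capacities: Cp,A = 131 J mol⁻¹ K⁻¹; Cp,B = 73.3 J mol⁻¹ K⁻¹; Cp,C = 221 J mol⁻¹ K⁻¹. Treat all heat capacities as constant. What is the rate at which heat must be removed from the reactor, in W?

Q_out = 4520 W

Extent of reaction ξ = 0.350 × 283 = 99.05 mol/h
Reaction term: ξ·ΔH°_rxn = 99.05 × -73.7 = -7300 kJ/h
Sensible, feed 187→25 °C: -9366.3 kJ/h
Outlet flows (mol/h): A 183.95, B 183.95, C 99.05
Sensible, products 25→31.5 °C: 386.56 kJ/h
Q = ΔH = -16280 kJ/h = -4.5222 kW
Heat removed = 4522.2 W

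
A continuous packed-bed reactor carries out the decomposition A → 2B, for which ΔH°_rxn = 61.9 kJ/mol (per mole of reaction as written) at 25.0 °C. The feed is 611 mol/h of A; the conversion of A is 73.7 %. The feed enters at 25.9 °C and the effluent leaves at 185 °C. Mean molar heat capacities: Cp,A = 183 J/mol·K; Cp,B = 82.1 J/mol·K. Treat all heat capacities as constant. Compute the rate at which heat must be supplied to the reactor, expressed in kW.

Extent of reaction ξ = 0.737 × 611 = 450.31 mol/h
Reaction term: ξ·ΔH°_rxn = 450.31 × 61.9 = 27874 kJ/h
Sensible, feed 25.9→25 °C: -100.63 kJ/h
Outlet flows (mol/h): A 160.69, B 900.61
Sensible, products 25→185 °C: 16536 kJ/h
Q = ΔH = 44309 kJ/h = 12.308 kW
Heat supplied = 12.308 kW

Q_in = 12.3 kW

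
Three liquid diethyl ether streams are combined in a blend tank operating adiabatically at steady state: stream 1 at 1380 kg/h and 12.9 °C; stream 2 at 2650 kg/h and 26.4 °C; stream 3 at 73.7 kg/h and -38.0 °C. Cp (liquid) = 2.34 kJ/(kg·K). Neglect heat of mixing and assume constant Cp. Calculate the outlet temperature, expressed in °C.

Adiabatic, steady state ⇒ Σ ṁᵢCp,ᵢ(T_out − Tᵢ) = 0
T_out = Σ ṁᵢCp,ᵢTᵢ / Σ ṁᵢCp,ᵢ
      = 198810 / 9602.7 = 20.704 °C

T_out = 20.7 °C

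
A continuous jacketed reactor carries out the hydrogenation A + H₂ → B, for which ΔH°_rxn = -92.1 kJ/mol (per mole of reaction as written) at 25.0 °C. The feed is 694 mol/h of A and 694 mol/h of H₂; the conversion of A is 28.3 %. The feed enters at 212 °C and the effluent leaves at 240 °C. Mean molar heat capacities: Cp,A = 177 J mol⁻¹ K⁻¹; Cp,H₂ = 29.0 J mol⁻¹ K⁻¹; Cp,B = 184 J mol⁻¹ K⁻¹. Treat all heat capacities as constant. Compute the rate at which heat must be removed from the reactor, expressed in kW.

Extent of reaction ξ = 0.283 × 694 = 196.4 mol/h
Reaction term: ξ·ΔH°_rxn = 196.4 × -92.1 = -18089 kJ/h
Sensible, feed 212→25 °C: -26734 kJ/h
Outlet flows (mol/h): A 497.6, H₂ 497.6, B 196.4
Sensible, products 25→240 °C: 29808 kJ/h
Q = ΔH = -15015 kJ/h = -4.1707 kW
Heat removed = 4.1707 kW

Q_out = 4.17 kW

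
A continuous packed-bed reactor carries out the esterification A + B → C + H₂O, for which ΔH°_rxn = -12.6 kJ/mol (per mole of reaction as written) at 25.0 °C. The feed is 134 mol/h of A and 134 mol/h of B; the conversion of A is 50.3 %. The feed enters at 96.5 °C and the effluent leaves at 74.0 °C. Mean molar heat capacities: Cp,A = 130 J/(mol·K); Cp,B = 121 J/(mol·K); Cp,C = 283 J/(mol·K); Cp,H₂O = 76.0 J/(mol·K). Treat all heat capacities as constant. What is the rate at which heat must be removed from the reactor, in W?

Extent of reaction ξ = 0.503 × 134 = 67.402 mol/h
Reaction term: ξ·ΔH°_rxn = 67.402 × -12.6 = -849.27 kJ/h
Sensible, feed 96.5→25 °C: -2404.8 kJ/h
Outlet flows (mol/h): A 66.598, B 66.598, C 67.402, H₂O 67.402
Sensible, products 25→74.0 °C: 2004.8 kJ/h
Q = ΔH = -1249.3 kJ/h = -0.34704 kW
Heat removed = 347.04 W

Q_out = 347 W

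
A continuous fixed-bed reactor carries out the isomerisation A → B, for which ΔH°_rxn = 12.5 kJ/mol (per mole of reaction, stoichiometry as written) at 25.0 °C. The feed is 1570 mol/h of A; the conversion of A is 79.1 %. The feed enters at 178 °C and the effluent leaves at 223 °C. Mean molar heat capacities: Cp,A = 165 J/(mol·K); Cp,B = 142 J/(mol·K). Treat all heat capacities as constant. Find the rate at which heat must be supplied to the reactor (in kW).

Q_in = 5.98 kW

Extent of reaction ξ = 0.791 × 1570 = 1241.9 mol/h
Reaction term: ξ·ΔH°_rxn = 1241.9 × 12.5 = 15523 kJ/h
Sensible, feed 178→25 °C: -39635 kJ/h
Outlet flows (mol/h): A 328.13, B 1241.9
Sensible, products 25→223 °C: 45636 kJ/h
Q = ΔH = 21525 kJ/h = 5.9792 kW
Heat supplied = 5.9792 kW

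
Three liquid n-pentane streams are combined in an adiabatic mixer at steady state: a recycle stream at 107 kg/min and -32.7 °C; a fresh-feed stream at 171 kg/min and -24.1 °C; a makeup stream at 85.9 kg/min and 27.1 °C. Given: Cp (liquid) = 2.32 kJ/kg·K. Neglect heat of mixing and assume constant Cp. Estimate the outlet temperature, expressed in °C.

T_out = -14.5 °C

Adiabatic, steady state ⇒ Σ ṁᵢCp,ᵢ(T_out − Tᵢ) = 0
T_out = Σ ṁᵢCp,ᵢTᵢ / Σ ṁᵢCp,ᵢ
      = -12278 / 844.25 = -14.543 °C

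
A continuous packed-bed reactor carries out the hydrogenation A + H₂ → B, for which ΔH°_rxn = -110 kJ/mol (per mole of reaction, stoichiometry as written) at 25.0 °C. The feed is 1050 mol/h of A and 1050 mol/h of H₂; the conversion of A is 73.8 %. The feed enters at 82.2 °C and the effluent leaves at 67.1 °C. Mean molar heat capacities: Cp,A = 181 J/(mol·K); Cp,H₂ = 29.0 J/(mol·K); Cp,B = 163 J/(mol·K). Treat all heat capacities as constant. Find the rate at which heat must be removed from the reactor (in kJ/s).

Q_out = 25.0 kJ/s

Extent of reaction ξ = 0.738 × 1050 = 774.9 mol/h
Reaction term: ξ·ΔH°_rxn = 774.9 × -110 = -85239 kJ/h
Sensible, feed 82.2→25 °C: -12613 kJ/h
Outlet flows (mol/h): A 275.1, H₂ 275.1, B 774.9
Sensible, products 25→67.1 °C: 7749.8 kJ/h
Q = ΔH = -90102 kJ/h = -25.028 kW
Heat removed = 25.028 kJ/s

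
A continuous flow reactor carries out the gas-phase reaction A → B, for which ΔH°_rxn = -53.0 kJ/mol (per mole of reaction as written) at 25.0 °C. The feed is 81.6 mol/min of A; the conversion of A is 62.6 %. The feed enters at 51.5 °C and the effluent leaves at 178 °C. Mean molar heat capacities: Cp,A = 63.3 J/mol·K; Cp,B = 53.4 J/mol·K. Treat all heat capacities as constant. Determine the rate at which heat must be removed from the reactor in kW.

Q_out = 35.5 kW

Extent of reaction ξ = 0.626 × 81.6 = 51.082 mol/min
Reaction term: ξ·ΔH°_rxn = 51.082 × -53.0 = -2707.3 kJ/min
Sensible, feed 51.5→25 °C: -136.88 kJ/min
Outlet flows (mol/min): A 30.518, B 51.082
Sensible, products 25→178 °C: 712.91 kJ/min
Q = ΔH = -2131.3 kJ/min = -35.522 kW
Heat removed = 35.522 kW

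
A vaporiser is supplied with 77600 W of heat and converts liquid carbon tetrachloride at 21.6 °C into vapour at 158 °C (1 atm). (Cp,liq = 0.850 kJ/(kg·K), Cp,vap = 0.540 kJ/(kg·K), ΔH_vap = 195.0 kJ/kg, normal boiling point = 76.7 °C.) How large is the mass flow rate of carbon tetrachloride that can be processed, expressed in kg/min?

Δh = 0.850×(76.7−21.6) + 195.0 + 0.540×(158−76.7) = 285.74 kJ/kg
Q = 77600 W = 77.6 kJ/s = 4656 kJ/min
ṁ = Q/Δh = 4656 / 285.74 = 16.295 kg/min

ṁ = 16.3 kg/min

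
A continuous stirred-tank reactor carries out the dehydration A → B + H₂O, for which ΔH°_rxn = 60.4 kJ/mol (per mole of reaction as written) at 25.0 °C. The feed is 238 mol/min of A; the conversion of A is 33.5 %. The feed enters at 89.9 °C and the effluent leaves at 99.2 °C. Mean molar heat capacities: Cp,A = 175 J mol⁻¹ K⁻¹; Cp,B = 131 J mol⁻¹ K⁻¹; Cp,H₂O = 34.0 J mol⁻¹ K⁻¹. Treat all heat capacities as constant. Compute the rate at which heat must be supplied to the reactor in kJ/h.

Extent of reaction ξ = 0.335 × 238 = 79.73 mol/min
Reaction term: ξ·ΔH°_rxn = 79.73 × 60.4 = 4815.7 kJ/min
Sensible, feed 89.9→25 °C: -2703.1 kJ/min
Outlet flows (mol/min): A 158.27, B 79.73, H₂O 79.73
Sensible, products 25→99.2 °C: 3031.3 kJ/min
Q = ΔH = 5143.9 kJ/min = 85.731 kW
Heat supplied = 308630 kJ/h

Q_in = 309000 kJ/h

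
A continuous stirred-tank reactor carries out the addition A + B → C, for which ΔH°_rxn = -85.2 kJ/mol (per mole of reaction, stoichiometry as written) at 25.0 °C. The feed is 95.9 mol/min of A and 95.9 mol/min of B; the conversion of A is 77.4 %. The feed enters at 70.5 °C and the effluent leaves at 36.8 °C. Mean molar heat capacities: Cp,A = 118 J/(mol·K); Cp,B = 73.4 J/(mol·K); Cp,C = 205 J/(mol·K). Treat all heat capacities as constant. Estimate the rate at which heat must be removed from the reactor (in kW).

Extent of reaction ξ = 0.774 × 95.9 = 74.227 mol/min
Reaction term: ξ·ΔH°_rxn = 74.227 × -85.2 = -6324.1 kJ/min
Sensible, feed 70.5→25 °C: -835.16 kJ/min
Outlet flows (mol/min): A 21.673, B 21.673, C 74.227
Sensible, products 25→36.8 °C: 228.5 kJ/min
Q = ΔH = -6930.8 kJ/min = -115.51 kW
Heat removed = 115.51 kW

Q_out = 116 kW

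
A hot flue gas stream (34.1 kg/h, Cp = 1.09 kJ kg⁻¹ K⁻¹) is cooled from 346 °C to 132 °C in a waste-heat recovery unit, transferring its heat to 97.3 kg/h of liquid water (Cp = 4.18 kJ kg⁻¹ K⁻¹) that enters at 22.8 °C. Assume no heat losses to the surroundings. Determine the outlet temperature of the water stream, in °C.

Heat released by hot stream: Q = 34.1 × 1.09 × (346 − 132) = 7954.2 kJ/h
Energy balance on cold side (adiabatic exchanger): Q = ṁ_c·Cp_c·(T_c,out − T_c,in)
T_c,out = 22.8 + 7954.2/(97.3 × 4.18) = 42.357 °C

T_c,out = 42.4 °C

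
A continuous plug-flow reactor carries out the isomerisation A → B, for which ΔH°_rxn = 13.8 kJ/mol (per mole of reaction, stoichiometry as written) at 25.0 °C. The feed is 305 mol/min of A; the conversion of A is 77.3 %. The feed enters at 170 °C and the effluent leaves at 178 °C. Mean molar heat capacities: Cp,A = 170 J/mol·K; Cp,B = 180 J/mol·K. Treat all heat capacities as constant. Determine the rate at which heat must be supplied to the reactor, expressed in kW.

Q_in = 67.2 kW

Extent of reaction ξ = 0.773 × 305 = 235.77 mol/min
Reaction term: ξ·ΔH°_rxn = 235.77 × 13.8 = 3253.6 kJ/min
Sensible, feed 170→25 °C: -7518.2 kJ/min
Outlet flows (mol/min): A 69.235, B 235.77
Sensible, products 25→178 °C: 8293.8 kJ/min
Q = ΔH = 4029.1 kJ/min = 67.151 kW
Heat supplied = 67.151 kW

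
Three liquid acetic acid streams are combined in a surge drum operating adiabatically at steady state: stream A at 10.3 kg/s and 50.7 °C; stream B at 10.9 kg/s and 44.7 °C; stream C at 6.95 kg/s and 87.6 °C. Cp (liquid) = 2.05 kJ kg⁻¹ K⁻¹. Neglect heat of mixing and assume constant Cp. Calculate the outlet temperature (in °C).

T_out = 57.5 °C

No heat crosses the boundary, so H_out = H_in.
T_out = Σ ṁᵢCp,ᵢTᵢ / Σ ṁᵢCp,ᵢ
      = 3317.4 / 57.707 = 57.487 °C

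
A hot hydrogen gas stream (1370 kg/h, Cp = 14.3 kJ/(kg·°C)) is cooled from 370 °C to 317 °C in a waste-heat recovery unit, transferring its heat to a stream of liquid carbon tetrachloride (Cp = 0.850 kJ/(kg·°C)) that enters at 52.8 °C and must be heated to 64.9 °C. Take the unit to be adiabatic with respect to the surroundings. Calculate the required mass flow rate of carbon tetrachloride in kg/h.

ṁ_c = 101000 kg/h

Heat released by hot stream: Q = 1370 × 14.3 × (370 − 317) = 1.0383e+06 kJ/h
Energy balance on cold side (adiabatic exchanger): Q = ṁ_c·Cp_c·(T_c,out − T_c,in)
ṁ_c = 1.0383e+06 / [0.850 × (64.9 − 52.8)] = 100960 kg/h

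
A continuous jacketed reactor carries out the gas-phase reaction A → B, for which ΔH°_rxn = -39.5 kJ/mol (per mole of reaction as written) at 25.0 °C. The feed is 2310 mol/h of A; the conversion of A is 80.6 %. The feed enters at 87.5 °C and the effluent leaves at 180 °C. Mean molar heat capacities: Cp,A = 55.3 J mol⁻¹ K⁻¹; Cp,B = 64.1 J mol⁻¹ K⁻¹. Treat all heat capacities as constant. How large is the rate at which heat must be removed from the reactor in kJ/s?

Q_out = 16.4 kJ/s

Extent of reaction ξ = 0.806 × 2310 = 1861.9 mol/h
Reaction term: ξ·ΔH°_rxn = 1861.9 × -39.5 = -73543 kJ/h
Sensible, feed 87.5→25 °C: -7983.9 kJ/h
Outlet flows (mol/h): A 448.14, B 1861.9
Sensible, products 25→180 °C: 22340 kJ/h
Q = ΔH = -59188 kJ/h = -16.441 kW
Heat removed = 16.441 kJ/s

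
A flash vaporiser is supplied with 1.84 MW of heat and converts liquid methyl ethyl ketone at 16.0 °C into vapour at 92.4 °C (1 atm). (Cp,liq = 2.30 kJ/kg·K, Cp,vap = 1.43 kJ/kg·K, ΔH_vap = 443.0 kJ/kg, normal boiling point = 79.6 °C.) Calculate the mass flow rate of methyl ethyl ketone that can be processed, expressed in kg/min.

ṁ = 182 kg/min

Δh = 2.30×(79.6−16.0) + 443.0 + 1.43×(92.4−79.6) = 607.58 kJ/kg
Q = 1.84 MW = 1840 kJ/s = 110400 kJ/min
ṁ = Q/Δh = 110400 / 607.58 = 181.7 kg/min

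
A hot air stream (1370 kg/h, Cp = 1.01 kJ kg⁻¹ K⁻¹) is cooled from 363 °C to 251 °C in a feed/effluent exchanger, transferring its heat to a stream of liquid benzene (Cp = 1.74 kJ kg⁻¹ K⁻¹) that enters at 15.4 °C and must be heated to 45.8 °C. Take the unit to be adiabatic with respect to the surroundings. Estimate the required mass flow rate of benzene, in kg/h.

Heat released by hot stream: Q = 1370 × 1.01 × (363 − 251) = 154970 kJ/h
Energy balance on cold side (adiabatic exchanger): Q = ṁ_c·Cp_c·(T_c,out − T_c,in)
ṁ_c = 154970 / [1.74 × (45.8 − 15.4)] = 2929.8 kg/h

ṁ_c = 2930 kg/h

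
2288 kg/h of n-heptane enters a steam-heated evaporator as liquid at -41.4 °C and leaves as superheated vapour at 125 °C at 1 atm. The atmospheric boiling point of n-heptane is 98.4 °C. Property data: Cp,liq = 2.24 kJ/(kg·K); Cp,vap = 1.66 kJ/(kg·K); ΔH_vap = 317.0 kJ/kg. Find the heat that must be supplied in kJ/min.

liquid -41.4→98.4 °C: 313.15 kJ/kg
vaporisation at 98.4 °C: 317 kJ/kg
vapour 98.4→125 °C: 44.156 kJ/kg
Δh = 313.15 + 317 + 44.156 = 674.31 kJ/kg
Q = ṁ·Δh = 2288 kg/h × 674.31 kJ/kg = 1.5428e+06 kJ/h
|Q| = 428.56 kW = 25714 kJ/min

Q = 25700 kJ/min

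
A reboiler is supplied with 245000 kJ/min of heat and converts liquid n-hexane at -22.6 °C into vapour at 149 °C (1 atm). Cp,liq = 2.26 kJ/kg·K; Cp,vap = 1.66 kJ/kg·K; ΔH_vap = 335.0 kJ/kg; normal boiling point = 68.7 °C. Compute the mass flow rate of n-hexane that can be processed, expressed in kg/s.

ṁ = 6.05 kg/s

Δh = 2.26×(68.7−-22.6) + 335.0 + 1.66×(149−68.7) = 674.64 kJ/kg
Q = 245000 kJ/min = 4083.3 kJ/s = 4083.3 kJ/s
ṁ = Q/Δh = 4083.3 / 674.64 = 6.0526 kg/s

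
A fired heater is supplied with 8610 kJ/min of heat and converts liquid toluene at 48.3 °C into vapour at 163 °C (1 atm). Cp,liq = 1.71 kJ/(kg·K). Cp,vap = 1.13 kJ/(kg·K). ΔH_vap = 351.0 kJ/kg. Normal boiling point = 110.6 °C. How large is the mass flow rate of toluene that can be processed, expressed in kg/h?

Δh = 1.71×(110.6−48.3) + 351.0 + 1.13×(163−110.6) = 516.75 kJ/kg
Q = 8610 kJ/min = 143.5 kJ/s = 516600 kJ/h
ṁ = Q/Δh = 516600 / 516.75 = 999.72 kg/h

ṁ = 1000 kg/h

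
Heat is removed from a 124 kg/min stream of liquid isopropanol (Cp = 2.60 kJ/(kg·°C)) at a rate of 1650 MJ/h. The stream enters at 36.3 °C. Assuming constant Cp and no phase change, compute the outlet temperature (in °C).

Q = 1650 MJ/h = 27500 kJ/min
ΔT = Q/(ṁ·Cp) = 27500/(124×2.60) = 85.298 K
T_out = 36.3 − 85.298 = -48.998 °C

T_out = -49.0 °C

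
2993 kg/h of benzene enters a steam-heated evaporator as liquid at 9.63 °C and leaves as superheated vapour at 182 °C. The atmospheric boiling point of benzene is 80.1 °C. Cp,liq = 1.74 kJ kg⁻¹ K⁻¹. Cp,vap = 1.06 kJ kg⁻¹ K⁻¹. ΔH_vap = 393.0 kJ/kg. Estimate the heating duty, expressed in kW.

Q = 518 kW

liquid 9.63→80.1 °C: 122.62 kJ/kg
vaporisation at 80.1 °C: 393 kJ/kg
vapour 80.1→182 °C: 108.01 kJ/kg
Δh = 122.62 + 393 + 108.01 = 623.63 kJ/kg
Q = ṁ·Δh = 2993 kg/h × 623.63 kJ/kg = 1.8665e+06 kJ/h
|Q| = 518.48 kW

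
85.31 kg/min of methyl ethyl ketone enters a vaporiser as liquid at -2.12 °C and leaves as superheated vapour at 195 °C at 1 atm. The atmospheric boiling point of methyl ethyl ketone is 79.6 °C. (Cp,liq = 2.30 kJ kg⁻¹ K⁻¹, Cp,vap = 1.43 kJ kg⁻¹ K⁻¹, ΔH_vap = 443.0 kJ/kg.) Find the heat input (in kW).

liquid -2.12→79.6 °C: 187.96 kJ/kg
vaporisation at 79.6 °C: 443 kJ/kg
vapour 79.6→195 °C: 165.02 kJ/kg
Δh = 187.96 + 443 + 165.02 = 795.98 kJ/kg
Q = ṁ·Δh = 85.31 kg/min × 795.98 kJ/kg = 67905 kJ/min
|Q| = 1131.7 kW

Q = 1130 kW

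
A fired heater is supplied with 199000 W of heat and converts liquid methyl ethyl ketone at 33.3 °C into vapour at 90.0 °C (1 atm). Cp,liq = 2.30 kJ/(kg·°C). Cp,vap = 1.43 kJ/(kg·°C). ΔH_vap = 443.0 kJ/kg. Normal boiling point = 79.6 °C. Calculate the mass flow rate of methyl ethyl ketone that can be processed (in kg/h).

Δh = 2.30×(79.6−33.3) + 443.0 + 1.43×(90.0−79.6) = 564.36 kJ/kg
Q = 199000 W = 199 kJ/s = 716400 kJ/h
ṁ = Q/Δh = 716400 / 564.36 = 1269.4 kg/h

ṁ = 1270 kg/h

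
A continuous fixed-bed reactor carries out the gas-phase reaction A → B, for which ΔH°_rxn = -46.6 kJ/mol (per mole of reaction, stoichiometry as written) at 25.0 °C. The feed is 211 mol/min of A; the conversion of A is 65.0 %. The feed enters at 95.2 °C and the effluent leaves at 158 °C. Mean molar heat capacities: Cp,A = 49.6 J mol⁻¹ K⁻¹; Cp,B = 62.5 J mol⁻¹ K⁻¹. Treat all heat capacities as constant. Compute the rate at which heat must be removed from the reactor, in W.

Q_out = 91600 W

Extent of reaction ξ = 0.650 × 211 = 137.15 mol/min
Reaction term: ξ·ΔH°_rxn = 137.15 × -46.6 = -6391.2 kJ/min
Sensible, feed 95.2→25 °C: -734.69 kJ/min
Outlet flows (mol/min): A 73.85, B 137.15
Sensible, products 25→158 °C: 1627.2 kJ/min
Q = ΔH = -5498.6 kJ/min = -91.644 kW
Heat removed = 91644 W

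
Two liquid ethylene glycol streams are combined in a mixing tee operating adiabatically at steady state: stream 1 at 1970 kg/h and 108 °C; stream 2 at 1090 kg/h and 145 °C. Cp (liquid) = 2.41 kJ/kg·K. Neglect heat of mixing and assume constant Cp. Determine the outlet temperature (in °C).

Adiabatic, steady state ⇒ Σ ṁᵢCp,ᵢ(T_out − Tᵢ) = 0
Σ ṁᵢCp,ᵢTᵢ = 1970×2.41×108 + 1090×2.41×145 = 893650
Σ ṁᵢCp,ᵢ = 1970×2.41 + 1090×2.41 = 7374.6
T_out = 893650 / 7374.6 = 121.18 °C

T_out = 121 °C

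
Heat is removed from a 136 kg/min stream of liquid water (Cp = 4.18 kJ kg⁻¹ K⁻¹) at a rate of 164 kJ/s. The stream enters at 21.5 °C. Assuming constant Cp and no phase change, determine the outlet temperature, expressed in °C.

Q = 164 kJ/s = 9840 kJ/min
ΔT = Q/(ṁ·Cp) = 9840/(136×4.18) = 17.309 K
T_out = 21.5 − 17.309 = 4.1907 °C

T_out = 4.19 °C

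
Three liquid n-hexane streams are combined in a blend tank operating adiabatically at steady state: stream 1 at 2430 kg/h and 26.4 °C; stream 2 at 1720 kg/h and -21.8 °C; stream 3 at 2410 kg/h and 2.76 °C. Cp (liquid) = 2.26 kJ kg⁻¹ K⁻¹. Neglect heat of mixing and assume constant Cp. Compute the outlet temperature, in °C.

Adiabatic, steady state ⇒ Σ ṁᵢCp,ᵢ(T_out − Tᵢ) = 0
Σ ṁᵢCp,ᵢTᵢ = 2430×2.26×26.4 + 1720×2.26×-21.8 + 2410×2.26×2.76 = 75275
Σ ṁᵢCp,ᵢ = 2430×2.26 + 1720×2.26 + 2410×2.26 = 14826
T_out = 75275 / 14826 = 5.0774 °C

T_out = 5.08 °C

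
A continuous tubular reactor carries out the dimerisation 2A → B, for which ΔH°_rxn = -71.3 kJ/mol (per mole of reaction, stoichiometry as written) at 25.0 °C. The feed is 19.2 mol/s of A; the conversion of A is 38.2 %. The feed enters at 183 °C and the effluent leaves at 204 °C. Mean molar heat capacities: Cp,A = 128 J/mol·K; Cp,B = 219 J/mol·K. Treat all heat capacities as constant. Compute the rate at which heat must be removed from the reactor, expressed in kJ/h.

Q_out = 843000 kJ/h

Extent of reaction ξ = 0.382 × 19.2 / 2 = 3.6672 mol/s
Reaction term: ξ·ΔH°_rxn = 3.6672 × -71.3 = -261.47 kJ/s
Sensible, feed 183→25 °C: -388.3 kJ/s
Outlet flows (mol/s): A 11.866, B 3.6672
Sensible, products 25→204 °C: 415.62 kJ/s
Q = ΔH = -234.15 kJ/s = -234.15 kW
Heat removed = 842940 kJ/h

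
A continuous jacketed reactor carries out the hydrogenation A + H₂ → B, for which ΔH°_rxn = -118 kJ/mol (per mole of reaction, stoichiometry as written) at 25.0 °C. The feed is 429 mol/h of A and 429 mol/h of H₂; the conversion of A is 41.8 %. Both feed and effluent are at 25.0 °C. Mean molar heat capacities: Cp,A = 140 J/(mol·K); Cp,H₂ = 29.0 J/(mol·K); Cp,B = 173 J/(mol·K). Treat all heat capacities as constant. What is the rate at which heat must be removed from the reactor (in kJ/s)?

Extent of reaction ξ = 0.418 × 429 = 179.32 mol/h
Reaction term: ξ·ΔH°_rxn = 179.32 × -118 = -21160 kJ/h
Q = ΔH = -21160 kJ/h = -5.8778 kW
Heat removed = 5.8778 kJ/s

Q_out = 5.88 kJ/s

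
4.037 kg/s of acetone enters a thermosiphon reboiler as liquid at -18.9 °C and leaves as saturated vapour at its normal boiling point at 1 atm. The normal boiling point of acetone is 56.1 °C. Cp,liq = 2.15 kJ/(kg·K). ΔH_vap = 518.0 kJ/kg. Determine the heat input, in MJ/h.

Q = 9870 MJ/h

liquid -18.9→56.1 °C: 161.25 kJ/kg
vaporisation at 56.1 °C: 518 kJ/kg
Δh = 161.25 + 518 = 679.25 kJ/kg
Q = ṁ·Δh = 4.037 kg/s × 679.25 kJ/kg = 2742.1 kJ/s
|Q| = 2742.1 kW = 9871.7 MJ/h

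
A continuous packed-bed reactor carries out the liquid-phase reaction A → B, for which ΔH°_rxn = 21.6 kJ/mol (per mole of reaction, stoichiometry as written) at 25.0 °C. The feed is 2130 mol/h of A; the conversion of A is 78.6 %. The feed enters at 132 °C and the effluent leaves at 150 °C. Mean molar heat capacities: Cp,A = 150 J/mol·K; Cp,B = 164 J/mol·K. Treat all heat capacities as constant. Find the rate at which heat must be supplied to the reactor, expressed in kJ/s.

Q_in = 12.5 kJ/s

Extent of reaction ξ = 0.786 × 2130 = 1674.2 mol/h
Reaction term: ξ·ΔH°_rxn = 1674.2 × 21.6 = 36162 kJ/h
Sensible, feed 132→25 °C: -34186 kJ/h
Outlet flows (mol/h): A 455.82, B 1674.2
Sensible, products 25→150 °C: 42867 kJ/h
Q = ΔH = 44843 kJ/h = 12.456 kW
Heat supplied = 12.456 kJ/s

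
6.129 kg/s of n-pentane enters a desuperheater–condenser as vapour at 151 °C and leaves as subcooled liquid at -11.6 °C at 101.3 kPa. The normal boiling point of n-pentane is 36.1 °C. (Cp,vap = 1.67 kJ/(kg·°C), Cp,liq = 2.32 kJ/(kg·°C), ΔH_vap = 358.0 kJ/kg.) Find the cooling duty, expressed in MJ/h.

vapour 151→36.1 °C: -191.88 kJ/kg
condensation at 36.1 °C: -358 kJ/kg
liquid 36.1→-11.6 °C: -110.66 kJ/kg
Δh = -191.88 + -358 + -110.66 = -660.55 kJ/kg
Q = ṁ·Δh = 6.129 kg/s × -660.55 kJ/kg = -4048.5 kJ/s
|Q| = 4048.5 kW = 14575 MJ/h

Q_c = 14600 MJ/h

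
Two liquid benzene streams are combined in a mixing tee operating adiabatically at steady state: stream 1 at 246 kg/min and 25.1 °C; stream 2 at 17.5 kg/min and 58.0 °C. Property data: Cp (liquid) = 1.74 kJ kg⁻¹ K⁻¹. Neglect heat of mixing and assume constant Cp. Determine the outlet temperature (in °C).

T_out = 27.3 °C

No heat crosses the boundary, so H_out = H_in.
T_out = Σ ṁᵢCp,ᵢTᵢ / Σ ṁᵢCp,ᵢ
      = 12510 / 458.49 = 27.285 °C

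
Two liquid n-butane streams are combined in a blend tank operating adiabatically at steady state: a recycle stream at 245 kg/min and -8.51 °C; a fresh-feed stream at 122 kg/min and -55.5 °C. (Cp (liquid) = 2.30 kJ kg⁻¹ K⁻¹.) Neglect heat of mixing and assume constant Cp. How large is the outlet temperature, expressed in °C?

Energy balance with Q = 0: Σ ṁᵢCp,ᵢ(T_out − Tᵢ) = 0
T_out = Σ ṁᵢCp,ᵢTᵢ / Σ ṁᵢCp,ᵢ
      = -20369 / 844.1 = -24.131 °C

T_out = -24.1 °C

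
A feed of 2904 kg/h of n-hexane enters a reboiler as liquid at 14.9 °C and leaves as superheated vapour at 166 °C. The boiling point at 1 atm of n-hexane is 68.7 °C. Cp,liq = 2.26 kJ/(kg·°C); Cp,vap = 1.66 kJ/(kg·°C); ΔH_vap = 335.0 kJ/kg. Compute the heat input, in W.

Q = 499000 W

liquid 14.9→68.7 °C: 121.59 kJ/kg
vaporisation at 68.7 °C: 335 kJ/kg
vapour 68.7→166 °C: 161.52 kJ/kg
Δh = 121.59 + 335 + 161.52 = 618.11 kJ/kg
Q = ṁ·Δh = 2904 kg/h × 618.11 kJ/kg = 1.795e+06 kJ/h
|Q| = 498.61 kW = 498610 W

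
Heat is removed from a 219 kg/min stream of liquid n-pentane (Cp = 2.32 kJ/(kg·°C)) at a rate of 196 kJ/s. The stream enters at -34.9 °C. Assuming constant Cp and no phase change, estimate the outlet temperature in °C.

Q = 196 kJ/s = 11760 kJ/min
ΔT = Q/(ṁ·Cp) = 11760/(219×2.32) = 23.146 K
T_out = -34.9 − 23.146 = -58.046 °C

T_out = -58.0 °C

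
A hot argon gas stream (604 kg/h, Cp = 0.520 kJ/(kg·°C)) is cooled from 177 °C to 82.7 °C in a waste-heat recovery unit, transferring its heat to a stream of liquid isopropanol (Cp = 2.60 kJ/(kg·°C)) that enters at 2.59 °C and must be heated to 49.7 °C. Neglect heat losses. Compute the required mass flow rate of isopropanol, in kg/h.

Heat released by hot stream: Q = 604 × 0.520 × (177 − 82.7) = 29618 kJ/h
Energy balance on cold side (adiabatic exchanger): Q = ṁ_c·Cp_c·(T_c,out − T_c,in)
ṁ_c = 29618 / [2.60 × (49.7 − 2.59)] = 241.81 kg/h

ṁ_c = 242 kg/h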